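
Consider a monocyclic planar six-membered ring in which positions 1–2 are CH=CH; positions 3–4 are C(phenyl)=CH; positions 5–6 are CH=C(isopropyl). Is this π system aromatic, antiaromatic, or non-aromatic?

Check conjugation: each doubly-bonded ring atom is sp² with one p-orbital electron — every position has a p orbital, so the cyclic π system is continuous.
Adding the contributions, 3 × 2 = 6 from the 3 double-bond units.
Since 6 = 4·1 + 2, the ring meets the 4n+2 criterion.

Aromatic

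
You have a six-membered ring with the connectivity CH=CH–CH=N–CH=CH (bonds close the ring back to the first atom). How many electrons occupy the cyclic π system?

Every ring atom contributes a p orbital perpendicular to the ring (each doubly-bonded ring atom is sp² with one p-orbital electron; each =N– nitrogen is pyridine-type (lone pair in the sp² plane, one electron in the p orbital)), so the π system is cyclic and fully conjugated.
Adding the contributions, 3 × 2 = 6 from the 3 double-bond units.

6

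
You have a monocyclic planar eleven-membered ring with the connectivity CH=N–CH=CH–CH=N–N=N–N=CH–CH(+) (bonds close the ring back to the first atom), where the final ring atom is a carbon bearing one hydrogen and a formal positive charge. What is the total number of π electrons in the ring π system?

The p orbitals form a continuous loop: the double-bond atoms are sp², each contributing one p electron; each sp² =N– keeps its lone pair in-plane and puts one electron into the π system; the carbocation has an empty p orbital. The ring is fully conjugated.
Tallying contributions gives 5 × 2 = 10 from the double-bond units + 0 from the CH(+) atom = 10.

10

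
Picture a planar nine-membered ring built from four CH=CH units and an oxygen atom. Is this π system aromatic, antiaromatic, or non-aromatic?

Aromatic

Every ring atom contributes a p orbital perpendicular to the ring (every atom in a ring double bond is sp² and brings one electron to the p orbital; the oxygen donates one lone pair from its p orbital), so the π system is cyclic and fully conjugated.
Adding the contributions, 4 × 2 = 8 from the double-bond units + 2 from the O atom = 10.
Since 10 = 4·2 + 2, the ring meets the 4n+2 criterion.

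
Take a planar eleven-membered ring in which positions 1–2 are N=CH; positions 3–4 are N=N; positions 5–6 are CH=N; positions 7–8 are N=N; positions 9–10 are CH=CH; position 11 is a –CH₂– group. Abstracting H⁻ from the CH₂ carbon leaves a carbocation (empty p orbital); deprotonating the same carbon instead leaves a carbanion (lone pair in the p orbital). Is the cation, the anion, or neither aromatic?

In either ion the ring is fully conjugated: every atom, including the new sp² carbon, supplies a p orbital.
Cation: 5 × 2 + 0 = 10 π electrons → 4(2)+2, aromatic.
Anion: 5 × 2 + 2 = 12 π electrons → 4(3), antiaromatic.

The cation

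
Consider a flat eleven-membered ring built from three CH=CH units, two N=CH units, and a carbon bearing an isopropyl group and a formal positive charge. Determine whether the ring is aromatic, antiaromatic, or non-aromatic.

Aromatic

Check conjugation: each doubly-bonded ring atom is sp² with one p-orbital electron; each sp² =N– keeps its lone pair in-plane and puts one electron into the π system; the carbocation has an empty p orbital — every position has a p orbital, so the cyclic π system is continuous.
Adding the contributions, 5 × 2 = 10 from the double-bond units + 0 from the C(isopropyl)(+) atom = 10.
Since 10 = 4·2 + 2, the ring meets the 4n+2 criterion.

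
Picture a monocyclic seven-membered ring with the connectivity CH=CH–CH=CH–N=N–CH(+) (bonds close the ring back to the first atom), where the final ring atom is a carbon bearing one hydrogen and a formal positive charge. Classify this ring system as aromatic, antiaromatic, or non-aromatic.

Every ring atom contributes a p orbital perpendicular to the ring (each doubly-bonded ring atom is sp² with one p-orbital electron; each sp² =N– keeps its lone pair in-plane and puts one electron into the π system; the carbocation has an empty p orbital), so the π system is cyclic and fully conjugated.
π-electron count: 3 × 2 = 6 from the double-bond units + 0 from the CH(+) atom = 6.
6 = 4(1) + 2, which satisfies Hückel's 4n+2 rule.

Aromatic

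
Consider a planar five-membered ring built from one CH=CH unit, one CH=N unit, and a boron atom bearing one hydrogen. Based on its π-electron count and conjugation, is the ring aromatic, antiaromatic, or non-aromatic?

Antiaromatic

All ring atoms are sp² and supply a p orbital to the ring (each doubly-bonded ring atom is sp² with one p-orbital electron; each =N– nitrogen is pyridine-type (lone pair in the sp² plane, one electron in the p orbital); the boron has an empty p orbital); the conjugation is uninterrupted.
Tallying contributions gives 2 × 2 = 4 from the double-bond units + 0 from the BH atom = 4.
A 4n π count (4, n = 1) in a planar conjugated ring means antiaromatic.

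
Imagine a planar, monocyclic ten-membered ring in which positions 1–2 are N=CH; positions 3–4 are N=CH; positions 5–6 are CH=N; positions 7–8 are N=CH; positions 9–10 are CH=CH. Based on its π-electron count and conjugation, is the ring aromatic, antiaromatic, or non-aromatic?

Check conjugation: every atom in a ring double bond is sp² and brings one electron to the p orbital; each sp² =N– keeps its lone pair in-plane and puts one electron into the π system — every position has a p orbital, so the cyclic π system is continuous.
Adding the contributions, 5 × 2 = 10 from the 5 double-bond units.
Since 10 = 4·2 + 2, the ring meets the 4n+2 criterion.

Aromatic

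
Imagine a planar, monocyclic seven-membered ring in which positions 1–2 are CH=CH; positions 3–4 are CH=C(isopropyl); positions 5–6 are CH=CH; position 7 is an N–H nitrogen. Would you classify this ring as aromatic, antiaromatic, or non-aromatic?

Antiaromatic

The p orbitals form a continuous loop: every atom in a ring double bond is sp² and brings one electron to the p orbital; the pyrrole-type nitrogen donates its lone pair from the p orbital. The ring is fully conjugated.
Adding the contributions, 3 × 2 = 6 from the double-bond units + 2 from the NH atom = 8.
8 = 4(2); a planar, fully conjugated 4n system is antiaromatic.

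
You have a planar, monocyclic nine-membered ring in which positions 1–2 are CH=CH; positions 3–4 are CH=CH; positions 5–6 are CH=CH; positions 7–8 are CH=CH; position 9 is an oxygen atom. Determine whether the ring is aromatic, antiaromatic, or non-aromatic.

Aromatic

The p orbitals form a continuous loop: every atom in a ring double bond is sp² and brings one electron to the p orbital; the oxygen donates one lone pair from its p orbital. The ring is fully conjugated.
Counting π electrons: 4 × 2 = 8 from the double-bond units + 2 from the O atom = 10.
With 10 π electrons (n = 2), the Hückel 4n+2 condition holds.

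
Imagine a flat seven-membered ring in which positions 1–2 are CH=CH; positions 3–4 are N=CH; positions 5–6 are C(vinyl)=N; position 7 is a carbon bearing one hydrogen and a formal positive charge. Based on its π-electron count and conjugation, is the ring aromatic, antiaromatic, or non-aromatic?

All ring atoms are sp² and supply a p orbital to the ring (every atom in a ring double bond is sp² and brings one electron to the p orbital; the doubly-bonded nitrogens are pyridine-type — their lone pairs lie in the ring plane, leaving one electron in the p orbital; the carbocation has an empty p orbital); the conjugation is uninterrupted.
π-electron count: 3 × 2 = 6 from the double-bond units + 0 from the CH(+) atom = 6.
6 = 4(1) + 2, which satisfies Hückel's 4n+2 rule.

Aromatic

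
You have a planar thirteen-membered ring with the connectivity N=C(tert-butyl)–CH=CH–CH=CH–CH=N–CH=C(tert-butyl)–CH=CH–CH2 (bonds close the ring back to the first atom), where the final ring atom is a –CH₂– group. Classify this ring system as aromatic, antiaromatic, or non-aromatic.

At the CH2 position, the tetrahedral CH₂ carbon is sp³ and has no p orbital in the ring π system; the ring's p-orbital overlap is broken there.
Without a continuous loop of overlapping p orbitals the Hückel electron count never comes into play.

Non-aromatic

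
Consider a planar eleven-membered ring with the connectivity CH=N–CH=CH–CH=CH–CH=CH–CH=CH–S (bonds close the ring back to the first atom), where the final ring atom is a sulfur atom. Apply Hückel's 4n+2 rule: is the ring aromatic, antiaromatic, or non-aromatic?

Antiaromatic

The p orbitals form a continuous loop: every atom in a ring double bond is sp² and brings one electron to the p orbital; each =N– nitrogen is pyridine-type (lone pair in the sp² plane, one electron in the p orbital); the sulfur donates one lone pair from its p orbital. The ring is fully conjugated.
π-electron count: 5 × 2 = 10 from the double-bond units + 2 from the S atom = 12.
A 4n π count (12, n = 3) in a planar conjugated ring means antiaromatic.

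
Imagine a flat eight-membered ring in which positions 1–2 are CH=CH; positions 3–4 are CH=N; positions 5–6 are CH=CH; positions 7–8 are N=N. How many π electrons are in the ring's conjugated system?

The p orbitals form a continuous loop: each doubly-bonded ring atom is sp² with one p-orbital electron; the doubly-bonded nitrogens are pyridine-type — their lone pairs lie in the ring plane, leaving one electron in the p orbital. The ring is fully conjugated.
π-electron count: 4 × 2 = 8 from the 4 double-bond units.

8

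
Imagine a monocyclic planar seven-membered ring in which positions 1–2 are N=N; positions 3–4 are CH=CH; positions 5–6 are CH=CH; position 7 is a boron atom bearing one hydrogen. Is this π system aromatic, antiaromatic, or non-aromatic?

The p orbitals form a continuous loop: the double-bond atoms are sp², each contributing one p electron; the doubly-bonded nitrogens are pyridine-type — their lone pairs lie in the ring plane, leaving one electron in the p orbital; the boron has an empty p orbital. The ring is fully conjugated.
Tallying contributions gives 3 × 2 = 6 from the double-bond units + 0 from the BH atom = 6.
With 6 π electrons (n = 1), the Hückel 4n+2 condition holds.

Aromatic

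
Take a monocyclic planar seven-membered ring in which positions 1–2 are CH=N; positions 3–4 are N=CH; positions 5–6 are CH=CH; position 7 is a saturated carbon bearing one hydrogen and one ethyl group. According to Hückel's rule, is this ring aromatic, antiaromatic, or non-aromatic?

Non-aromatic

The CH(ethyl) position has four σ bonds — that saturated carbon is sp³ and has no p orbital in the ring π system — so the cyclic conjugation is interrupted.
Broken conjugation rules out both aromaticity and antiaromaticity.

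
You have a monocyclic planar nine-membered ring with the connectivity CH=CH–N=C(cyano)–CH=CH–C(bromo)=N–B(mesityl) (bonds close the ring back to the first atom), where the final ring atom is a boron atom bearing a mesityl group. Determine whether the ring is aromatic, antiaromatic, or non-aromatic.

Antiaromatic

All ring atoms are sp² and supply a p orbital to the ring (the double-bond atoms are sp², each contributing one p electron; each =N– nitrogen is pyridine-type (lone pair in the sp² plane, one electron in the p orbital); the boron has an empty p orbital); the conjugation is uninterrupted.
Adding the contributions, 4 × 2 = 8 from the double-bond units + 0 from the B(mesityl) atom = 8.
With 8 = 4·2 π electrons, Hückel's rule classifies the planar ring as antiaromatic.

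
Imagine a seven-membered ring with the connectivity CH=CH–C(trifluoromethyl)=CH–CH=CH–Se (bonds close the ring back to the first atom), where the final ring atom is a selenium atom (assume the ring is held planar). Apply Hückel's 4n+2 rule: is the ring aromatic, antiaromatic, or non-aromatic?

Every ring atom contributes a p orbital perpendicular to the ring (every atom in a ring double bond is sp² and brings one electron to the p orbital; the selenium donates one lone pair from its p orbital), so the π system is cyclic and fully conjugated.
Adding the contributions, 3 × 2 = 6 from the double-bond units + 2 from the Se atom = 8.
A 4n π count (8, n = 2) in a planar conjugated ring means antiaromatic.

Antiaromatic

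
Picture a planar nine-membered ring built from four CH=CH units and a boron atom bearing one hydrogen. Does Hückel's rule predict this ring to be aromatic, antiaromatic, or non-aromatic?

The p orbitals form a continuous loop: every atom in a ring double bond is sp² and brings one electron to the p orbital; the boron has an empty p orbital. The ring is fully conjugated.
π-electron count: 4 × 2 = 8 from the double-bond units + 0 from the BH atom = 8.
8 is a 4n count (n = 2), so the planar conjugated ring is antiaromatic.

Antiaromatic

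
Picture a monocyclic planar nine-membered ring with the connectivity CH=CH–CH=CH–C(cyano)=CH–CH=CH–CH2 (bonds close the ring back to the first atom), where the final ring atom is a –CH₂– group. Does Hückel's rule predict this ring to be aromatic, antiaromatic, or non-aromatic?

At the CH2 position, the tetrahedral CH₂ carbon is sp³ and has no p orbital in the ring π system; the ring's p-orbital overlap is broken there.
Without a continuous loop of overlapping p orbitals the Hückel electron count never comes into play.

Non-aromatic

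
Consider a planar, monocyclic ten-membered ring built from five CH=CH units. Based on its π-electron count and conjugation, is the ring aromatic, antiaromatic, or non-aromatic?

Aromatic

All ring atoms are sp² and supply a p orbital to the ring (the double-bond atoms are sp², each contributing one p electron); the conjugation is uninterrupted.
Tallying contributions gives 5 × 2 = 10 from the 5 double-bond units.
With 10 π electrons (n = 2), the Hückel 4n+2 condition holds.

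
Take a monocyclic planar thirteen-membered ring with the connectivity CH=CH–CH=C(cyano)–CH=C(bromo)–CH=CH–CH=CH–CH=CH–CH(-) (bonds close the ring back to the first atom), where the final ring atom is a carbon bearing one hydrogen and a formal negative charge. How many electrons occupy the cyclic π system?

14

All ring atoms are sp² and supply a p orbital to the ring (each doubly-bonded ring atom is sp² with one p-orbital electron; the carbanion's lone pair occupies the p orbital); the conjugation is uninterrupted.
Counting π electrons: 6 × 2 = 12 from the double-bond units + 2 from the CH(-) atom = 14.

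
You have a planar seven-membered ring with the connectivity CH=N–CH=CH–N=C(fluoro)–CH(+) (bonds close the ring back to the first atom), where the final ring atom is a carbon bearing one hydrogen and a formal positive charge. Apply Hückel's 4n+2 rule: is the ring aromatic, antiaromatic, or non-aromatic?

The p orbitals form a continuous loop: the double-bond atoms are sp², each contributing one p electron; each =N– nitrogen is pyridine-type (lone pair in the sp² plane, one electron in the p orbital); the carbocation has an empty p orbital. The ring is fully conjugated.
Adding the contributions, 3 × 2 = 6 from the double-bond units + 0 from the CH(+) atom = 6.
6 = 4(1) + 2, which satisfies Hückel's 4n+2 rule.

Aromatic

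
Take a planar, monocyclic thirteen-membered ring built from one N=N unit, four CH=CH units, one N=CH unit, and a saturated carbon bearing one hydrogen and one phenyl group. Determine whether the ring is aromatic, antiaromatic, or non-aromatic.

Non-aromatic

Because that saturated carbon is sp³ and has no p orbital in the ring π system at the CH(phenyl) position, the π system cannot extend all the way around the ring.
Hückel's rule only applies to fully conjugated rings, so this one is simply non-aromatic.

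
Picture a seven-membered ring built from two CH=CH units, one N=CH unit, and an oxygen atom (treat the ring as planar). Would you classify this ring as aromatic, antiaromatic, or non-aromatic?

The p orbitals form a continuous loop: each doubly-bonded ring atom is sp² with one p-orbital electron; the doubly-bonded nitrogens are pyridine-type — their lone pairs lie in the ring plane, leaving one electron in the p orbital; the oxygen donates one lone pair from its p orbital. The ring is fully conjugated.
Counting π electrons: 3 × 2 = 6 from the double-bond units + 2 from the O atom = 8.
8 = 4(2); a planar, fully conjugated 4n system is antiaromatic.

Antiaromatic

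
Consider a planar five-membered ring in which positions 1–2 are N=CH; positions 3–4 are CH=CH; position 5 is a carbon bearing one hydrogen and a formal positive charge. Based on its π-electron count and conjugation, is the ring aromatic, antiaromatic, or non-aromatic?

Antiaromatic

Every ring atom contributes a p orbital perpendicular to the ring (every atom in a ring double bond is sp² and brings one electron to the p orbital; each =N– nitrogen is pyridine-type (lone pair in the sp² plane, one electron in the p orbital); the carbocation has an empty p orbital), so the π system is cyclic and fully conjugated.
Counting π electrons: 2 × 2 = 4 from the double-bond units + 0 from the CH(+) atom = 4.
With 4 = 4·1 π electrons, Hückel's rule classifies the planar ring as antiaromatic.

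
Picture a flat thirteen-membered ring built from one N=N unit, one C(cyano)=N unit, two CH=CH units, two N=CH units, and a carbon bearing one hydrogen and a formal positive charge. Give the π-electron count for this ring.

The p orbitals form a continuous loop: every atom in a ring double bond is sp² and brings one electron to the p orbital; the doubly-bonded nitrogens are pyridine-type — their lone pairs lie in the ring plane, leaving one electron in the p orbital; the carbocation has an empty p orbital. The ring is fully conjugated.
Adding the contributions, 6 × 2 = 12 from the double-bond units + 0 from the CH(+) atom = 12.

12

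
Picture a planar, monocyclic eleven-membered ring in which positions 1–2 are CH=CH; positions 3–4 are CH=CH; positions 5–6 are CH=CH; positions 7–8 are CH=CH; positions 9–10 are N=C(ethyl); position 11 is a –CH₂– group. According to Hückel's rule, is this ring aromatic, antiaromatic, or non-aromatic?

Non-aromatic

The CH2 position has four σ bonds — the tetrahedral CH₂ carbon is sp³ and has no p orbital in the ring π system — so the cyclic conjugation is interrupted.
Without a continuous loop of overlapping p orbitals the Hückel electron count never comes into play.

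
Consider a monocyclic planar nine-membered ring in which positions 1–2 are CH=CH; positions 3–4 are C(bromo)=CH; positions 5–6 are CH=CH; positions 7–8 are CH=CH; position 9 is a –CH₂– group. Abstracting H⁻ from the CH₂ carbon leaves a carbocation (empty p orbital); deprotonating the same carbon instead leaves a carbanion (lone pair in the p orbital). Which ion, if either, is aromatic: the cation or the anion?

Once that carbon is sp², every ring atom has a p orbital and both ions are fully conjugated.
Cation: 4 × 2 + 0 = 8 π electrons → 4(2), antiaromatic.
Anion: 4 × 2 + 2 = 10 π electrons → 4(2)+2, aromatic.

The anion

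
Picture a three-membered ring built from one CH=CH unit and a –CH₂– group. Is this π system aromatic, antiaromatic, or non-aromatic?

The CH2 carbon is saturated: the tetrahedral CH₂ carbon is sp³ and has no p orbital in the ring π system. Conjugation is not continuous around the ring.
Broken conjugation rules out both aromaticity and antiaromaticity.

Non-aromatic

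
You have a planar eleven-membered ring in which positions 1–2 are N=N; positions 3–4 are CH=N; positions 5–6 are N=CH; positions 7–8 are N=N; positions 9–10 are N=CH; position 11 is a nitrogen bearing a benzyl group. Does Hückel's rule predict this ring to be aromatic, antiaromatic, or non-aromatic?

Antiaromatic

All ring atoms are sp² and supply a p orbital to the ring (the double-bond atoms are sp², each contributing one p electron; each =N– nitrogen is pyridine-type (lone pair in the sp² plane, one electron in the p orbital); the pyrrole-type nitrogen donates its lone pair from the p orbital); the conjugation is uninterrupted.
Adding the contributions, 5 × 2 = 10 from the double-bond units + 2 from the N(benzyl) atom = 12.
12 = 4(3); a planar, fully conjugated 4n system is antiaromatic.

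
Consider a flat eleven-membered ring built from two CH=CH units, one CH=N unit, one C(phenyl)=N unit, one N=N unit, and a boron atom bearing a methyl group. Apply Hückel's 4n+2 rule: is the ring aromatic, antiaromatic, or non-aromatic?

Check conjugation: the double-bond atoms are sp², each contributing one p electron; each =N– nitrogen is pyridine-type (lone pair in the sp² plane, one electron in the p orbital); the boron has an empty p orbital — every position has a p orbital, so the cyclic π system is continuous.
Adding the contributions, 5 × 2 = 10 from the double-bond units + 0 from the B(methyl) atom = 10.
That gives a 4n+2 count (10, n = 2).

Aromatic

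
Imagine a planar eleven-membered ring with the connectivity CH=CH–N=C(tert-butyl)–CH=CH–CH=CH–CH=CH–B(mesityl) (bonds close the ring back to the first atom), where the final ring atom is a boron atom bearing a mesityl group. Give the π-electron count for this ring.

The p orbitals form a continuous loop: each doubly-bonded ring atom is sp² with one p-orbital electron; the doubly-bonded nitrogens are pyridine-type — their lone pairs lie in the ring plane, leaving one electron in the p orbital; the boron has an empty p orbital. The ring is fully conjugated.
Counting π electrons: 5 × 2 = 10 from the double-bond units + 0 from the B(mesityl) atom = 10.

10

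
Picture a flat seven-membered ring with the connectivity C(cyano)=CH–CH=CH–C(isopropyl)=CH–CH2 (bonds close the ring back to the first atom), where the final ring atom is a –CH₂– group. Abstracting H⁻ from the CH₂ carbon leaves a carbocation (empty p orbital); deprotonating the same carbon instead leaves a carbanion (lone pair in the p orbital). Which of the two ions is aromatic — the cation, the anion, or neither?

Both ions have a continuous loop of p orbitals — each ring atom is sp².
Cation: 3 × 2 + 0 = 6 π electrons → 4(1)+2, aromatic.
Anion: 3 × 2 + 2 = 8 π electrons → 4(2), antiaromatic.

The cation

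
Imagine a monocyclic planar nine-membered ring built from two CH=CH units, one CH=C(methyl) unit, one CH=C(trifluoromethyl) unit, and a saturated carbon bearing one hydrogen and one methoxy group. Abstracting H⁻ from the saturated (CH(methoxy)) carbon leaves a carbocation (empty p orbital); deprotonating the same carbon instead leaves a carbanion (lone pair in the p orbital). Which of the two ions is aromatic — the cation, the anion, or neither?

The anion

In both ions every ring atom is sp² and contributes a p orbital, so both rings are fully conjugated.
Cation: 4 × 2 + 0 = 8 π electrons → 4(2), antiaromatic.
Anion: 4 × 2 + 2 = 10 π electrons → 4(2)+2, aromatic.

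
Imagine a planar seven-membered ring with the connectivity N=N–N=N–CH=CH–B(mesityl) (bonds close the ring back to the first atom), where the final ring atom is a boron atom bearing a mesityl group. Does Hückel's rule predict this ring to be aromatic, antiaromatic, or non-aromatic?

Every ring atom contributes a p orbital perpendicular to the ring (the double-bond atoms are sp², each contributing one p electron; the doubly-bonded nitrogens are pyridine-type — their lone pairs lie in the ring plane, leaving one electron in the p orbital; the boron has an empty p orbital), so the π system is cyclic and fully conjugated.
π-electron count: 3 × 2 = 6 from the double-bond units + 0 from the B(mesityl) atom = 6.
Since 6 = 4·1 + 2, the ring meets the 4n+2 criterion.

Aromatic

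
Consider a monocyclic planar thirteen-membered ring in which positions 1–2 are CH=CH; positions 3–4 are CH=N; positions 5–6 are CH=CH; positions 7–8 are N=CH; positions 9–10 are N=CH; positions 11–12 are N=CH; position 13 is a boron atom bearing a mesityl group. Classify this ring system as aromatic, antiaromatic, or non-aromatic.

Antiaromatic

All ring atoms are sp² and supply a p orbital to the ring (each doubly-bonded ring atom is sp² with one p-orbital electron; the doubly-bonded nitrogens are pyridine-type — their lone pairs lie in the ring plane, leaving one electron in the p orbital; the boron has an empty p orbital); the conjugation is uninterrupted.
Tallying contributions gives 6 × 2 = 12 from the double-bond units + 0 from the B(mesityl) atom = 12.
A 4n π count (12, n = 3) in a planar conjugated ring means antiaromatic.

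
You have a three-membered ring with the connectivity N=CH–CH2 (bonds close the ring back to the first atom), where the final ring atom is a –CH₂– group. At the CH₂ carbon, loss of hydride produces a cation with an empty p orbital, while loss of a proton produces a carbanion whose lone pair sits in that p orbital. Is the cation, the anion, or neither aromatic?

In both ions every ring atom is sp² and contributes a p orbital, so both rings are fully conjugated.
Cation: 1 × 2 + 0 = 2 π electrons → 4(0)+2, aromatic.
Anion: 1 × 2 + 2 = 4 π electrons → 4(1), antiaromatic.

The cation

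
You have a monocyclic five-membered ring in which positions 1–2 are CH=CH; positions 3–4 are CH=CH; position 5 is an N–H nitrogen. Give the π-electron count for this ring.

6

Every ring atom contributes a p orbital perpendicular to the ring (every atom in a ring double bond is sp² and brings one electron to the p orbital; the pyrrole-type nitrogen donates its lone pair from the p orbital), so the π system is cyclic and fully conjugated.
Counting π electrons: 2 × 2 = 4 from the double-bond units + 2 from the NH atom = 6.
(This ring is pyrrole.)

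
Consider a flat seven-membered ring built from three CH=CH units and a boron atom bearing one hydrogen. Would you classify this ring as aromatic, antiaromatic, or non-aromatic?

Every ring atom contributes a p orbital perpendicular to the ring (the double-bond atoms are sp², each contributing one p electron; the boron has an empty p orbital), so the π system is cyclic and fully conjugated.
π-electron count: 3 × 2 = 6 from the double-bond units + 0 from the BH atom = 6.
That gives a 4n+2 count (6, n = 1).

Aromatic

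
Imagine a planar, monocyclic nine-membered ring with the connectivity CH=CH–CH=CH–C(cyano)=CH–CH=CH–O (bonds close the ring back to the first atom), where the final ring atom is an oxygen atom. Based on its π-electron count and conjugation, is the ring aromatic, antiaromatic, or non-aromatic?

Aromatic

The p orbitals form a continuous loop: the double-bond atoms are sp², each contributing one p electron; the oxygen donates one lone pair from its p orbital. The ring is fully conjugated.
π-electron count: 4 × 2 = 8 from the double-bond units + 2 from the O atom = 10.
With 10 π electrons (n = 2), the Hückel 4n+2 condition holds.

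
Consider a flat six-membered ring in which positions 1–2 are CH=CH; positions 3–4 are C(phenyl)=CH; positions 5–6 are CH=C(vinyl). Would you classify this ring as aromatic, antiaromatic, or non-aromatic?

Aromatic

Check conjugation: each doubly-bonded ring atom is sp² with one p-orbital electron — every position has a p orbital, so the cyclic π system is continuous.
π-electron count: 3 × 2 = 6 from the 3 double-bond units.
That gives a 4n+2 count (6, n = 1).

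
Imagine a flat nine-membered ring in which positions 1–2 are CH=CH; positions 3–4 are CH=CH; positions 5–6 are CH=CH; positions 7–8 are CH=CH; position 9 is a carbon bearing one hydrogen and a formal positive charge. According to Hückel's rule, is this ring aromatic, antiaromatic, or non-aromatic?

Antiaromatic

Check conjugation: the double-bond atoms are sp², each contributing one p electron; the carbocation has an empty p orbital — every position has a p orbital, so the cyclic π system is continuous.
Counting π electrons: 4 × 2 = 8 from the double-bond units + 0 from the CH(+) atom = 8.
A 4n π count (8, n = 2) in a planar conjugated ring means antiaromatic.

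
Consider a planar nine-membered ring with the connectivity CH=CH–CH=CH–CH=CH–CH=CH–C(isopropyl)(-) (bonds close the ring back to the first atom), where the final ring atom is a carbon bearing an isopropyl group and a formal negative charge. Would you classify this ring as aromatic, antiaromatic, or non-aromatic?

Aromatic

Every ring atom contributes a p orbital perpendicular to the ring (every atom in a ring double bond is sp² and brings one electron to the p orbital; the carbanion's lone pair occupies the p orbital), so the π system is cyclic and fully conjugated.
π-electron count: 4 × 2 = 8 from the double-bond units + 2 from the C(isopropyl)(-) atom = 10.
10 = 4(2) + 2, which satisfies Hückel's 4n+2 rule.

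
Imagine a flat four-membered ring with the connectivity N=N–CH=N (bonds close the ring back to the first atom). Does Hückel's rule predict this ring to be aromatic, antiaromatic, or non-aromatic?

Antiaromatic

Check conjugation: every atom in a ring double bond is sp² and brings one electron to the p orbital; the doubly-bonded nitrogens are pyridine-type — their lone pairs lie in the ring plane, leaving one electron in the p orbital — every position has a p orbital, so the cyclic π system is continuous.
Tallying contributions gives 2 × 2 = 4 from the 2 double-bond units.
4 = 4(1); a planar, fully conjugated 4n system is antiaromatic.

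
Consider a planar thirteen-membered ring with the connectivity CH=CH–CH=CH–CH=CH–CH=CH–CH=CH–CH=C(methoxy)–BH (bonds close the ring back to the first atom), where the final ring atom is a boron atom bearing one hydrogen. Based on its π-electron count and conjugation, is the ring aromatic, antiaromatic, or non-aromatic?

The p orbitals form a continuous loop: every atom in a ring double bond is sp² and brings one electron to the p orbital; the boron has an empty p orbital. The ring is fully conjugated.
Adding the contributions, 6 × 2 = 12 from the double-bond units + 0 from the BH atom = 12.
With 12 = 4·3 π electrons, Hückel's rule classifies the planar ring as antiaromatic.

Antiaromatic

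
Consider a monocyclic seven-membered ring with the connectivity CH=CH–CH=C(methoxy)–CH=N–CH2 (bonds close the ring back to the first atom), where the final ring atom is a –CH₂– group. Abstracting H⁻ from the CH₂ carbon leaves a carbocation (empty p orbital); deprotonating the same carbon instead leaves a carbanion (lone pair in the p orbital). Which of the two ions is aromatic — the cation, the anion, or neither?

In either ion the ring is fully conjugated: every atom, including the new sp² carbon, supplies a p orbital.
Cation: 3 × 2 + 0 = 6 π electrons → 4(1)+2, aromatic.
Anion: 3 × 2 + 2 = 8 π electrons → 4(2), antiaromatic.

The cation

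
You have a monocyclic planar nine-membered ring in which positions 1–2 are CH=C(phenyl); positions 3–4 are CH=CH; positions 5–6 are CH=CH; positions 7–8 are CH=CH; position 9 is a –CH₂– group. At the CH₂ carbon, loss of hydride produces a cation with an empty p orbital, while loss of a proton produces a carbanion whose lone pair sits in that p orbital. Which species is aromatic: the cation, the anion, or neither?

Both ions have a continuous loop of p orbitals — each ring atom is sp².
Cation: 4 × 2 + 0 = 8 π electrons → 4(2), antiaromatic.
Anion: 4 × 2 + 2 = 10 π electrons → 4(2)+2, aromatic.

The anion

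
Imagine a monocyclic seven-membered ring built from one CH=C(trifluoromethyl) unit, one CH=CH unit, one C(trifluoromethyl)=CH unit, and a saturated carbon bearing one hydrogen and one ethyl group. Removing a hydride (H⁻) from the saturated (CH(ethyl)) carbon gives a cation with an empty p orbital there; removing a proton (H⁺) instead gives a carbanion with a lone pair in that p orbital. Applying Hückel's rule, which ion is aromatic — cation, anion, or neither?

Once that carbon is sp², every ring atom has a p orbital and both ions are fully conjugated.
Cation: 3 × 2 + 0 = 6 π electrons → 4(1)+2, aromatic.
Anion: 3 × 2 + 2 = 8 π electrons → 4(2), antiaromatic.

The cation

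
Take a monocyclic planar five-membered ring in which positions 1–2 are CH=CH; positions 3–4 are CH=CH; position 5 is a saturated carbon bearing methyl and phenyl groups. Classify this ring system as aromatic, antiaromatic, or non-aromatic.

At the C(methyl)(phenyl) position, that saturated carbon is sp³ and has no p orbital in the ring π system; the ring's p-orbital overlap is broken there.
A ring that is not fully conjugated cannot be aromatic or antiaromatic regardless of its π-electron count.

Non-aromatic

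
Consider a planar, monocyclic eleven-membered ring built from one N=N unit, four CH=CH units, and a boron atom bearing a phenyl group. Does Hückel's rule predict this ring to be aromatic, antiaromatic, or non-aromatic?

The p orbitals form a continuous loop: the double-bond atoms are sp², each contributing one p electron; the doubly-bonded nitrogens are pyridine-type — their lone pairs lie in the ring plane, leaving one electron in the p orbital; the boron has an empty p orbital. The ring is fully conjugated.
π-electron count: 5 × 2 = 10 from the double-bond units + 0 from the B(phenyl) atom = 10.
That gives a 4n+2 count (10, n = 2).

Aromatic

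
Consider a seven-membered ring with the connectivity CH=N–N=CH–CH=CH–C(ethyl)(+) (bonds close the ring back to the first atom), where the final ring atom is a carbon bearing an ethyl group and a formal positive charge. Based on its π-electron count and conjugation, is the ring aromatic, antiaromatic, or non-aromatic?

Aromatic

All ring atoms are sp² and supply a p orbital to the ring (each doubly-bonded ring atom is sp² with one p-orbital electron; the doubly-bonded nitrogens are pyridine-type — their lone pairs lie in the ring plane, leaving one electron in the p orbital; the carbocation has an empty p orbital); the conjugation is uninterrupted.
Tallying contributions gives 3 × 2 = 6 from the double-bond units + 0 from the C(ethyl)(+) atom = 6.
That gives a 4n+2 count (6, n = 1).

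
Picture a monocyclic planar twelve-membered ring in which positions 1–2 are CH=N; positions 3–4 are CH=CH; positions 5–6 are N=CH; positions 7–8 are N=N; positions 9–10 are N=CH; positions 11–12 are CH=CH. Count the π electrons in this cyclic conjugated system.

Every ring atom contributes a p orbital perpendicular to the ring (each doubly-bonded ring atom is sp² with one p-orbital electron; each =N– nitrogen is pyridine-type (lone pair in the sp² plane, one electron in the p orbital)), so the π system is cyclic and fully conjugated.
Tallying contributions gives 6 × 2 = 12 from the 6 double-bond units.

12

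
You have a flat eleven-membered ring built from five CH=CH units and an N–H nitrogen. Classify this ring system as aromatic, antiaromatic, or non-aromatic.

Every ring atom contributes a p orbital perpendicular to the ring (the double-bond atoms are sp², each contributing one p electron; the pyrrole-type nitrogen donates its lone pair from the p orbital), so the π system is cyclic and fully conjugated.
π-electron count: 5 × 2 = 10 from the double-bond units + 2 from the NH atom = 12.
12 = 4(3); a planar, fully conjugated 4n system is antiaromatic.

Antiaromatic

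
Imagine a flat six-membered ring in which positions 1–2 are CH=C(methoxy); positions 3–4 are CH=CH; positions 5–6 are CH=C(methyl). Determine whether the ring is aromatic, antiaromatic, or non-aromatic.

All ring atoms are sp² and supply a p orbital to the ring (the double-bond atoms are sp², each contributing one p electron); the conjugation is uninterrupted.
Tallying contributions gives 3 × 2 = 6 from the 3 double-bond units.
With 6 π electrons (n = 1), the Hückel 4n+2 condition holds.

Aromatic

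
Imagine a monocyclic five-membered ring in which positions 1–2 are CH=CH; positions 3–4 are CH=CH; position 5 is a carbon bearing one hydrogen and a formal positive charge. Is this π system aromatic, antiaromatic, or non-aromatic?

Antiaromatic

All ring atoms are sp² and supply a p orbital to the ring (the double-bond atoms are sp², each contributing one p electron; the carbocation has an empty p orbital); the conjugation is uninterrupted.
Adding the contributions, 2 × 2 = 4 from the double-bond units + 0 from the CH(+) atom = 4.
4 is a 4n count (n = 1), so the planar conjugated ring is antiaromatic.
This is the cyclopentadienyl cation.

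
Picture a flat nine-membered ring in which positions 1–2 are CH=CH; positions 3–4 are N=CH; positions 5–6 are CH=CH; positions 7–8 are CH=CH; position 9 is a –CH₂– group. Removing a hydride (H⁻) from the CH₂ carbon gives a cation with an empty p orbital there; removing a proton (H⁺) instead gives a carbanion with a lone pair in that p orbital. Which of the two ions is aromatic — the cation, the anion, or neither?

Both ions have a continuous loop of p orbitals — each ring atom is sp².
Cation: 4 × 2 + 0 = 8 π electrons → 4(2), antiaromatic.
Anion: 4 × 2 + 2 = 10 π electrons → 4(2)+2, aromatic.

The anion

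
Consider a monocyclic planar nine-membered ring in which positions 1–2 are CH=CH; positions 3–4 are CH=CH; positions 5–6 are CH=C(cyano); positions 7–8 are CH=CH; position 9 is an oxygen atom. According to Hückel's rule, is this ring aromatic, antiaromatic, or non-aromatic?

The p orbitals form a continuous loop: the double-bond atoms are sp², each contributing one p electron; the oxygen donates one lone pair from its p orbital. The ring is fully conjugated.
Counting π electrons: 4 × 2 = 8 from the double-bond units + 2 from the O atom = 10.
With 10 π electrons (n = 2), the Hückel 4n+2 condition holds.

Aromatic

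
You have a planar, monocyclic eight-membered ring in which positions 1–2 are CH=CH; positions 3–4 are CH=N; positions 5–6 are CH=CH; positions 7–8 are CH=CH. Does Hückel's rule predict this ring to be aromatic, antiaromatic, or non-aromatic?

Antiaromatic

Check conjugation: every atom in a ring double bond is sp² and brings one electron to the p orbital; the doubly-bonded nitrogens are pyridine-type — their lone pairs lie in the ring plane, leaving one electron in the p orbital — every position has a p orbital, so the cyclic π system is continuous.
Adding the contributions, 4 × 2 = 8 from the 4 double-bond units.
8 is a 4n count (n = 2), so the planar conjugated ring is antiaromatic.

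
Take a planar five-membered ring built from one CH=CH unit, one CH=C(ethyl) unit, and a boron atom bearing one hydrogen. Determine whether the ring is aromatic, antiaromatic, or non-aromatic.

Antiaromatic

All ring atoms are sp² and supply a p orbital to the ring (the double-bond atoms are sp², each contributing one p electron; the boron has an empty p orbital); the conjugation is uninterrupted.
π-electron count: 2 × 2 = 4 from the double-bond units + 0 from the BH atom = 4.
A 4n π count (4, n = 1) in a planar conjugated ring means antiaromatic.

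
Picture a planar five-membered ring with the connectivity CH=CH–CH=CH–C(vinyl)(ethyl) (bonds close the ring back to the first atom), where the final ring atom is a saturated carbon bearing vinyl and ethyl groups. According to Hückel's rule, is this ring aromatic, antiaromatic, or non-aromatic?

Because that saturated carbon is sp³ and has no p orbital in the ring π system at the C(vinyl)(ethyl) position, the π system cannot extend all the way around the ring.
Without a continuous loop of overlapping p orbitals the Hückel electron count never comes into play.

Non-aromatic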